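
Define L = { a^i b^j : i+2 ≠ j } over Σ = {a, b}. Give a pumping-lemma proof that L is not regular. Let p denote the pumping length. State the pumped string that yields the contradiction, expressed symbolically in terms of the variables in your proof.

a^{p+p!} b^{p+p!+2}

Toward a contradiction, assume L is regular with pumping length p.
Choose w = a^p b^{p+p!+2}. Since p ≠ (p+p!+2)-2 = p+p!, w ∈ L; and |w| ≥ p.
By the pumping lemma, w = xyz with |xy| ≤ p and |y| > 0.
Because |xy| ≤ p and w begins with p copies of a, we have y = a^k with 1 ≤ k ≤ p.
Since 1 ≤ k ≤ p, k divides p!; set t = 1 + p!/k. Then xy^t z has p + (p!/k)·k = p + p! copies of a. Now the a-count is p+p! and (b-count)-2 = (p+p!+2)-2 = p+p!, so i+2 ≠ j fails. So xy^t z = a^{p+p!} b^{p+p!+2} ∉ L.
This is a contradiction; hence L is not regular.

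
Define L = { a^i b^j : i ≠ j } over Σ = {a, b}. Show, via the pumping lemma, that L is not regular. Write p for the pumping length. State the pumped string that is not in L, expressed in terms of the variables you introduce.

Assume L is regular. Let p be the pumping length given by the pumping lemma.
Choose w = a^p b^{p+p!}. Since p ≠ p+p!, w ∈ L; and |w| ≥ p.
Write w = xyz as guaranteed by the lemma, with |xy| ≤ p and |y| ≥ 1.
Because |xy| ≤ p and w begins with p copies of a, we have y = a^k with 1 ≤ k ≤ p.
Since 1 ≤ k ≤ p, k divides p!; set t = 1 + p!/k. Then xy^t z has p + (p!/k)·k = p + p! copies of a. Now the a-count equals the b-count, so i ≠ j fails. So xy^t z = a^{p+p!} b^{p+p!} ∉ L.
This contradicts the pumping lemma, so L is not regular.

a^{p+p!} b^{p+p!}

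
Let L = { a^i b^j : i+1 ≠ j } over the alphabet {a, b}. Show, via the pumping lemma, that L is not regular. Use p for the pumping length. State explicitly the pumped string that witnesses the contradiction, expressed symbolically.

Assume L is regular; let p be its pumping constant.
Choose w = a^p b^{p+p!+1}. Since p ≠ (p+p!+1)-1 = p+p!, w ∈ L; and |w| ≥ p.
The pumping lemma gives a decomposition w = xyz where |xy| ≤ p and |y| ≥ 1.
Since the first p symbols of w are all a's and |xy| ≤ p, y lies entirely in the leading a-block: y = a^k for some k with 1 ≤ k ≤ p.
Since 1 ≤ k ≤ p, k divides p!; set t = 1 + p!/k. Then xy^t z has p + (p!/k)·k = p + p! copies of a. Now the a-count is p+p! and (b-count)-1 = (p+p!+1)-1 = p+p!, so i+1 ≠ j fails. So xy^t z = a^{p+p!} b^{p+p!+1} ∉ L.
Contradiction. Therefore L is not regular.

a^{p+p!} b^{p+p!+1}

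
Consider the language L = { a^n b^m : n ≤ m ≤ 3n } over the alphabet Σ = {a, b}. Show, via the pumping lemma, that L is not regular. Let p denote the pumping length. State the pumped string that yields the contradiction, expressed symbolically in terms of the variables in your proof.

Toward a contradiction, assume L is regular with pumping length p.
Take w = a^p b^p ∈ L (since p ≤ p ≤ 3p), with |w| = 2p ≥ p.
By the pumping lemma, w = xyz with |xy| ≤ p and y is nonempty.
The first p characters of w are a's, so xy (and hence y) consists only of a's. Write y = a^k, 1 ≤ k ≤ p.
Pump with i = 2: xy^2z = a^{p+k} b^p. Now n = p+k > p = m, so the condition n ≤ m fails. Thus xy^2z ∉ L.
This is a contradiction; hence L is not regular.

a^{p+k} b^p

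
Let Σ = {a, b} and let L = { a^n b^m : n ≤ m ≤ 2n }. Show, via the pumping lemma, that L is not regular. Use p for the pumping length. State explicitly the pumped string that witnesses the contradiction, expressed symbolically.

a^{p+k} b^p

Assume L is regular; let p be its pumping constant.
Take w = a^p b^p ∈ L (since p ≤ p ≤ 2p), with |w| = 2p ≥ p.
By the pumping lemma, w = xyz with |xy| ≤ p and |y| > 0.
The first p characters of w are a's, so xy (and hence y) consists only of a's. Write y = a^k, 1 ≤ k ≤ p.
Pump with i = 2: xy^2z = a^{p+k} b^p. Now n = p+k > p = m, so the condition n ≤ m fails. Thus xy^2z ∉ L.
This is a contradiction; hence L is not regular.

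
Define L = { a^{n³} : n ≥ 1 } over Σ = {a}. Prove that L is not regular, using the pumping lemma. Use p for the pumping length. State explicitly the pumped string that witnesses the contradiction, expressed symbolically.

a^{p³+k}

Assume L is regular; let p be its pumping constant.
Take w = a^{p³} ∈ L with |w| = p³ ≥ p.
By the pumping lemma, w = xyz with |xy| ≤ p and |y| > 0.
Then y = a^k for some k with 1 ≤ k ≤ p.
Pump with i = 2: xy^2z = a^{p³+k}. Since 1 ≤ k ≤ p, p³ < p³+k ≤ p³+p < p³+3p²+3p+1 = (p+1)³, so p³+k is not a perfect cube. So xy^2z ∉ L.
This contradicts the pumping lemma, so L is not regular.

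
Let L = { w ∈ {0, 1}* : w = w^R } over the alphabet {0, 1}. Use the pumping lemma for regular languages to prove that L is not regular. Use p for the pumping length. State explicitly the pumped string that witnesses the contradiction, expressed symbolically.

0^{p+k} 1 0^p

Assume L is regular. Let p be the pumping length given by the pumping lemma.
Take w = 0^p 1 0^p, a palindrome of length 2p+1 ≥ p.
The pumping lemma gives a decomposition w = xyz where |xy| ≤ p and |y| > 0.
The first p characters of w are 0's, so xy (and hence y) consists only of 0's. Write y = 0^k, 1 ≤ k ≤ p.
Pump with i = 2: xy^2z = 0^{p+k} 1 0^p. Its reverse is 0^p 1 0^{p+k}, which differs from xy^2z since k ≥ 1. So xy^2z is not a palindrome and xy^2z ∉ L.
This is a contradiction; hence L is not regular.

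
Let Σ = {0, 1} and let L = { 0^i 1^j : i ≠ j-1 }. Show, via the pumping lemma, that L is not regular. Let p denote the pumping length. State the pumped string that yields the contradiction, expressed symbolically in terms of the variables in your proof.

0^{p+p!} 1^{p+p!+1}

Suppose for contradiction that L is regular, and let p be the pumping length.
Choose w = 0^p 1^{p+p!+1}. Since p ≠ (p+p!+1)-1 = p+p!, w ∈ L; and |w| ≥ p.
Write w = xyz as guaranteed by the lemma, with |xy| ≤ p and |y| > 0.
The first p characters of w are 0's, so xy (and hence y) consists only of 0's. Write y = 0^k, 1 ≤ k ≤ p.
Since 1 ≤ k ≤ p, k divides p!; set t = 1 + p!/k. Then xy^t z has p + (p!/k)·k = p + p! copies of 0. Now the 0-count is p+p! and (1-count)-1 = (p+p!+1)-1 = p+p!, so i ≠ j-1 fails. So xy^t z = 0^{p+p!} 1^{p+p!+1} ∉ L.
Contradiction. Therefore L is not regular.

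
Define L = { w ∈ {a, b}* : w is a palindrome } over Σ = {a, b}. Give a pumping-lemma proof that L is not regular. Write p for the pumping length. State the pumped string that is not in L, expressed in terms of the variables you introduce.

Assume L is regular. Let p be the pumping length given by the pumping lemma.
Take w = a^p b a^p, a palindrome of length 2p+1 ≥ p.
By the pumping lemma, w = xyz with |xy| ≤ p and |y| ≥ 1.
The first p characters of w are a's, so xy (and hence y) consists only of a's. Write y = a^k, 1 ≤ k ≤ p.
Pump with i = 2: xy^2z = a^{p+k} b a^p. Its reverse is a^p b a^{p+k}, which differs from xy^2z since k ≥ 1. So xy^2z is not a palindrome and xy^2z ∉ L.
This contradicts the pumping lemma, so L is not regular.

a^{p+k} b a^p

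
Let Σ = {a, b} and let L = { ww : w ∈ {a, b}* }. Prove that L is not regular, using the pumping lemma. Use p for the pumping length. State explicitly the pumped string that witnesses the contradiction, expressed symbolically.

Toward a contradiction, assume L is regular with pumping length p.
Take w = a^p b^p a^p b^p = uu where u = a^pb^p; then w ∈ L and |w| = 4p ≥ p.
Write w = xyz as guaranteed by the lemma, with |xy| ≤ p and y is nonempty.
The first p characters of w are a's, so xy (and hence y) consists only of a's. Write y = a^k, 1 ≤ k ≤ p.
Pump with i = 2: xy^2z = a^{p+k} b^p a^p b^p, of length 4p+k. Suppose this equals vv. The string starts with a and ends with b, so v does too; thus the boundary between the two copies of v is a b→a transition. There is exactly one such transition, at position 2p+k, so |v| = 2p+k and |vv| = 4p+2k ≠ 4p+k since k ≥ 1. So xy^2z ∉ L.
Contradiction. Therefore L is not regular.

a^{p+k} b^p a^p b^p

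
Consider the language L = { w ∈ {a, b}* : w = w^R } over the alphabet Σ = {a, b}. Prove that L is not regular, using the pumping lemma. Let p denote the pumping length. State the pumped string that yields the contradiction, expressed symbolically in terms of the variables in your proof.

Suppose for contradiction that L is regular, and let p be the pumping length.
Take w = a^p b a^p, a palindrome of length 2p+1 ≥ p.
Write w = xyz as guaranteed by the lemma, with |xy| ≤ p and |y| ≥ 1.
Since the first p symbols of w are all a's and |xy| ≤ p, y lies entirely in the leading a-block: y = a^k for some k with 1 ≤ k ≤ p.
Pump with i = 2: xy^2z = a^{p+k} b a^p. Its reverse is a^p b a^{p+k}, which differs from xy^2z since k ≥ 1. So xy^2z is not a palindrome and xy^2z ∉ L.
Contradiction. Therefore L is not regular.

a^{p+k} b a^p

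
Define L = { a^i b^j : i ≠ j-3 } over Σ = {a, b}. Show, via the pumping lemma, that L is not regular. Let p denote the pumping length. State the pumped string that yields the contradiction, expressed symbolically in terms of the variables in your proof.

Suppose for contradiction that L is regular, and let p be the pumping length.
Choose w = a^p b^{p+p!+3}. Since p ≠ (p+p!+3)-3 = p+p!, w ∈ L; and |w| ≥ p.
Write w = xyz as guaranteed by the lemma, with |xy| ≤ p and |y| ≥ 1.
Since the first p symbols of w are all a's and |xy| ≤ p, y lies entirely in the leading a-block: y = a^k for some k with 1 ≤ k ≤ p.
Since 1 ≤ k ≤ p, k divides p!; set t = 1 + p!/k. Then xy^t z has p + (p!/k)·k = p + p! copies of a. Now the a-count is p+p! and (b-count)-3 = (p+p!+3)-3 = p+p!, so i ≠ j-3 fails. So xy^t z = a^{p+p!} b^{p+p!+3} ∉ L.
Contradiction. Therefore L is not regular.

a^{p+p!} b^{p+p!+3}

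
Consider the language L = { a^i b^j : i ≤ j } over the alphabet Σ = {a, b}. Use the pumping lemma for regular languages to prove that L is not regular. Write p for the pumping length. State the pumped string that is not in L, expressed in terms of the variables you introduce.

a^{p+k} b^p

Toward a contradiction, assume L is regular with pumping length p.
Choose w = a^p b^p ∈ L, with |w| = 2p ≥ p.
The pumping lemma gives a decomposition w = xyz where |xy| ≤ p and |y| ≥ 1.
Because |xy| ≤ p and w begins with p copies of a, we have y = a^k with 1 ≤ k ≤ p.
Consider xy^2z = a^{p+k} b^p. Since k ≥ 1, the a-count p+k exceeds the b-count p, so i ≤ j fails; thus xy^2z ∉ L.
This contradicts the pumping lemma, so L is not regular.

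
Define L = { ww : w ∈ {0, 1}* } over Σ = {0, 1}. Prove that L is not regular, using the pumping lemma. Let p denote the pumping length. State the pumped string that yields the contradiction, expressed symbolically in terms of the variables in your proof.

0^{p+k} 1^p 0^p 1^p

Toward a contradiction, assume L is regular with pumping length p.
Take w = 0^p 1^p 0^p 1^p = uu where u = 0^p1^p; then w ∈ L and |w| = 4p ≥ p.
The pumping lemma gives a decomposition w = xyz where |xy| ≤ p and |y| > 0.
Since the first p symbols of w are all 0's and |xy| ≤ p, y lies entirely in the leading 0-block: y = 0^k for some k with 1 ≤ k ≤ p.
Pump with i = 2: xy^2z = 0^{p+k} 1^p 0^p 1^p, of length 4p+k. Suppose this equals vv. The string starts with 0 and ends with 1, so v does too; thus the boundary between the two copies of v is a 1→0 transition. There is exactly one such transition, at position 2p+k, so |v| = 2p+k and |vv| = 4p+2k ≠ 4p+k since k ≥ 1. So xy^2z ∉ L.
This is a contradiction; hence L is not regular.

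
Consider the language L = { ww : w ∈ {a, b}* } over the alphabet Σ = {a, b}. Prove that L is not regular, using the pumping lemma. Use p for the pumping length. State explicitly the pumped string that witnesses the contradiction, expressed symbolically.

Assume L is regular; let p be its pumping constant.
Take w = a^p b^p a^p b^p = uu where u = a^pb^p; then w ∈ L and |w| = 4p ≥ p.
The pumping lemma gives a decomposition w = xyz where |xy| ≤ p and y is nonempty.
Since the first p symbols of w are all a's and |xy| ≤ p, y lies entirely in the leading a-block: y = a^k for some k with 1 ≤ k ≤ p.
Pump with i = 2: xy^2z = a^{p+k} b^p a^p b^p, of length 4p+k. Suppose this equals vv. The string starts with a and ends with b, so v does too; thus the boundary between the two copies of v is a b→a transition. There is exactly one such transition, at position 2p+k, so |v| = 2p+k and |vv| = 4p+2k ≠ 4p+k since k ≥ 1. So xy^2z ∉ L.
Contradiction. Therefore L is not regular.

a^{p+k} b^p a^p b^p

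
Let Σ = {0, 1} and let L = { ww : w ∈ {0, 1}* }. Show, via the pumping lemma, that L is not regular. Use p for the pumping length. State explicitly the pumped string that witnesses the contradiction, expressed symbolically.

Assume L is regular; let p be its pumping constant.
Take w = 0^p 1^p 0^p 1^p = uu where u = 0^p1^p; then w ∈ L and |w| = 4p ≥ p.
Write w = xyz as guaranteed by the lemma, with |xy| ≤ p and |y| > 0.
Because |xy| ≤ p and w begins with p copies of 0, we have y = 0^k with 1 ≤ k ≤ p.
Pump with i = 2: xy^2z = 0^{p+k} 1^p 0^p 1^p, of length 4p+k. Suppose this equals vv. The string starts with 0 and ends with 1, so v does too; thus the boundary between the two copies of v is a 1→0 transition. There is exactly one such transition, at position 2p+k, so |v| = 2p+k and |vv| = 4p+2k ≠ 4p+k since k ≥ 1. So xy^2z ∉ L.
Contradiction. Therefore L is not regular.

0^{p+k} 1^p 0^p 1^p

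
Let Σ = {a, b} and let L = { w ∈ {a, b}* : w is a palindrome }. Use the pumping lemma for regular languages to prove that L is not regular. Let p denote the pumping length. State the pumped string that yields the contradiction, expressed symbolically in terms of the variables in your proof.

Suppose for contradiction that L is regular, and let p be the pumping length.
Take w = a^p b a^p, a palindrome of length 2p+1 ≥ p.
By the pumping lemma, w = xyz with |xy| ≤ p and y is nonempty.
Because |xy| ≤ p and w begins with p copies of a, we have y = a^k with 1 ≤ k ≤ p.
Pump with i = 2: xy^2z = a^{p+k} b a^p. Its reverse is a^p b a^{p+k}, which differs from xy^2z since k ≥ 1. So xy^2z is not a palindrome and xy^2z ∉ L.
This is a contradiction; hence L is not regular.

a^{p+k} b a^p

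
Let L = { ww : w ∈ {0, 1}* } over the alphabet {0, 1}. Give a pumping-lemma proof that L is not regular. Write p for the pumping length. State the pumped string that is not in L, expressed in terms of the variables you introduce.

0^{p+k} 1^p 0^p 1^p

Assume L is regular; let p be its pumping constant.
Take w = 0^p 1^p 0^p 1^p = uu where u = 0^p1^p; then w ∈ L and |w| = 4p ≥ p.
The pumping lemma gives a decomposition w = xyz where |xy| ≤ p and y is nonempty.
The first p characters of w are 0's, so xy (and hence y) consists only of 0's. Write y = 0^k, 1 ≤ k ≤ p.
Pump with i = 2: xy^2z = 0^{p+k} 1^p 0^p 1^p, of length 4p+k. Suppose this equals vv. The string starts with 0 and ends with 1, so v does too; thus the boundary between the two copies of v is a 1→0 transition. There is exactly one such transition, at position 2p+k, so |v| = 2p+k and |vv| = 4p+2k ≠ 4p+k since k ≥ 1. So xy^2z ∉ L.
This contradicts the pumping lemma, so L is not regular.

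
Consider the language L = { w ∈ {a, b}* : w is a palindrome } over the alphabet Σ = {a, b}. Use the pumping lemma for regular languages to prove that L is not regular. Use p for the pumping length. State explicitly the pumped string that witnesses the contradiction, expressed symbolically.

Toward a contradiction, assume L is regular with pumping length p.
Take w = a^p b a^p, a palindrome of length 2p+1 ≥ p.
The pumping lemma gives a decomposition w = xyz where |xy| ≤ p and y is nonempty.
The first p characters of w are a's, so xy (and hence y) consists only of a's. Write y = a^k, 1 ≤ k ≤ p.
Pump with i = 2: xy^2z = a^{p+k} b a^p. Its reverse is a^p b a^{p+k}, which differs from xy^2z since k ≥ 1. So xy^2z is not a palindrome and xy^2z ∉ L.
This contradicts the pumping lemma, so L is not regular.

a^{p+k} b a^p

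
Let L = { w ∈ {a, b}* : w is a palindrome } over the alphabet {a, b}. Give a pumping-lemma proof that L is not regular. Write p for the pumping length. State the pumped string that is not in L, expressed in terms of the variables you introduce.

a^{p+k} b a^p

Assume L is regular. Let p be the pumping length given by the pumping lemma.
Take w = a^p b a^p, a palindrome of length 2p+1 ≥ p.
By the pumping lemma, w = xyz with |xy| ≤ p and |y| ≥ 1.
Because |xy| ≤ p and w begins with p copies of a, we have y = a^k with 1 ≤ k ≤ p.
Pump with i = 2: xy^2z = a^{p+k} b a^p. Its reverse is a^p b a^{p+k}, which differs from xy^2z since k ≥ 1. So xy^2z is not a palindrome and xy^2z ∉ L.
Contradiction. Therefore L is not regular.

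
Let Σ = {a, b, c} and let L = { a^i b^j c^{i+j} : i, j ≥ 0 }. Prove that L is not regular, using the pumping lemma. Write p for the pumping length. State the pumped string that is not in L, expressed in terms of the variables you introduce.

Toward a contradiction, assume L is regular with pumping length p.
Take w = a^p b^p c^{2p} ∈ L (with i=j=p, i+j=2p), |w| = 4p ≥ p.
The pumping lemma gives a decomposition w = xyz where |xy| ≤ p and y is nonempty.
The first p characters of w are a's, so xy (and hence y) consists only of a's. Write y = a^k, 1 ≤ k ≤ p.
Consider xy^2z = a^{p+k} b^p c^{2p}. Now the a- and b-counts sum to 2p+k, but the c-count is 2p ≠ 2p+k. So xy^2z ∉ L.
This contradicts the pumping lemma, so L is not regular.

a^{p+k} b^p c^{2p}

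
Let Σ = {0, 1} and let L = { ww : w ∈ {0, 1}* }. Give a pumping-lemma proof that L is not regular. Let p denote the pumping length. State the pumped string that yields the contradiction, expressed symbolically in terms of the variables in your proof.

0^{p+k} 1^p 0^p 1^p

Toward a contradiction, assume L is regular with pumping length p.
Take w = 0^p 1^p 0^p 1^p = uu where u = 0^p1^p; then w ∈ L and |w| = 4p ≥ p.
Write w = xyz as guaranteed by the lemma, with |xy| ≤ p and |y| ≥ 1.
Since the first p symbols of w are all 0's and |xy| ≤ p, y lies entirely in the leading 0-block: y = 0^k for some k with 1 ≤ k ≤ p.
Pump with i = 2: xy^2z = 0^{p+k} 1^p 0^p 1^p, of length 4p+k. Suppose this equals vv. The string starts with 0 and ends with 1, so v does too; thus the boundary between the two copies of v is a 1→0 transition. There is exactly one such transition, at position 2p+k, so |v| = 2p+k and |vv| = 4p+2k ≠ 4p+k since k ≥ 1. So xy^2z ∉ L.
This is a contradiction; hence L is not regular.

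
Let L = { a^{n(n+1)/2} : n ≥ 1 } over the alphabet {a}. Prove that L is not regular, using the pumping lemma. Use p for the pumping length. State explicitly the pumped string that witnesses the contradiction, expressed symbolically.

a^{p(p+1)/2+k}

Toward a contradiction, assume L is regular with pumping length p.
Take w = a^{p(p+1)/2} ∈ L with |w| = p(p+1)/2 ≥ p.
The pumping lemma gives a decomposition w = xyz where |xy| ≤ p and y is nonempty.
Then y = a^k for some k with 1 ≤ k ≤ p.
Pump with i = 2: xy^2z = a^{p(p+1)/2+k}. Since 1 ≤ k ≤ p, p(p+1)/2 < p(p+1)/2+k ≤ p(p+1)/2+p < (p+1)(p+2)/2, so p(p+1)/2+k is strictly between consecutive triangular numbers. So xy^2z ∉ L.
This contradicts the pumping lemma, so L is not regular.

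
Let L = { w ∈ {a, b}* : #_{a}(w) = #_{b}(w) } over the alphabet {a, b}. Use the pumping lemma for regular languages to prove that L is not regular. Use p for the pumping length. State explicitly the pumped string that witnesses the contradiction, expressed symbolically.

Assume L is regular. Let p be the pumping length given by the pumping lemma.
Choose w = a^p b^p ∈ L with |w| = 2p ≥ p.
Write w = xyz as guaranteed by the lemma, with |xy| ≤ p and |y| ≥ 1.
Since the first p symbols of w are all a's and |xy| ≤ p, y lies entirely in the leading a-block: y = a^k for some k with 1 ≤ k ≤ p.
Pump with i = 2: xy^2z = a^{p+k} b^p has p+k occurrences of a but only p of b. Since k ≥ 1 the counts differ, so xy^2z ∉ L.
This contradicts the pumping lemma, so L is not regular.

a^{p+k} b^p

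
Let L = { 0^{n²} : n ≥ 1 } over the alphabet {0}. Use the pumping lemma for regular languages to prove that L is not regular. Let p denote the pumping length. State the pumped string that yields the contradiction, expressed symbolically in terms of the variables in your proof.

Assume L is regular; let p be its pumping constant.
Take w = 0^{p²} ∈ L with |w| = p² ≥ p.
The pumping lemma gives a decomposition w = xyz where |xy| ≤ p and |y| ≥ 1.
Then y = 0^k for some k with 1 ≤ k ≤ p.
Pump with i = 2: xy^2z = 0^{p²+k}. Since 1 ≤ k ≤ p, p² < p²+k ≤ p²+p < (p+1)², so p²+k lies strictly between consecutive squares and is not a perfect square. So xy^2z ∉ L.
This contradicts the pumping lemma, so L is not regular.

0^{p²+k}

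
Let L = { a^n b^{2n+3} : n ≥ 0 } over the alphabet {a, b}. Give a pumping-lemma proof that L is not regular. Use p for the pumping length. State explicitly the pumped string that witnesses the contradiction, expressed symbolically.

a^{p+k} b^{2p+3}

Assume L is regular; let p be its pumping constant.
Let w = a^p b^{2p+3} ∈ L; note |w| = 3p+3 ≥ p.
Write w = xyz as guaranteed by the lemma, with |xy| ≤ p and |y| > 0.
Since the first p symbols of w are all a's and |xy| ≤ p, y lies entirely in the leading a-block: y = a^k for some k with 1 ≤ k ≤ p.
Pump with i = 2: xy^2z = a^{p+k} b^{2p+3}. For this to lie in L we would need 2p+3 = 2(p+k)+3, which forces k = 0. But k ≥ 1, so xy^2z ∉ L.
Contradiction. Therefore L is not regular.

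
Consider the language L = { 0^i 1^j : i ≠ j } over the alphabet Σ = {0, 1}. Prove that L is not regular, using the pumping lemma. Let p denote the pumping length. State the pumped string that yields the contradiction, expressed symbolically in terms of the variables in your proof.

Toward a contradiction, assume L is regular with pumping length p.
Choose w = 0^p 1^{p+p!}. Since p ≠ p+p!, w ∈ L; and |w| ≥ p.
The pumping lemma gives a decomposition w = xyz where |xy| ≤ p and |y| ≥ 1.
Since the first p symbols of w are all 0's and |xy| ≤ p, y lies entirely in the leading 0-block: y = 0^k for some k with 1 ≤ k ≤ p.
Since 1 ≤ k ≤ p, k divides p!; set t = 1 + p!/k. Then xy^t z has p + (p!/k)·k = p + p! copies of 0. Now the 0-count equals the 1-count, so i ≠ j fails. So xy^t z = 0^{p+p!} 1^{p+p!} ∉ L.
This is a contradiction; hence L is not regular.

0^{p+p!} 1^{p+p!}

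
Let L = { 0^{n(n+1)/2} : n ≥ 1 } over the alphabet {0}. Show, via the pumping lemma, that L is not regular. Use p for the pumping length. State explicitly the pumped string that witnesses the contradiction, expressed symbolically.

0^{p(p+1)/2+k}

Toward a contradiction, assume L is regular with pumping length p.
Take w = 0^{p(p+1)/2} ∈ L with |w| = p(p+1)/2 ≥ p.
The pumping lemma gives a decomposition w = xyz where |xy| ≤ p and y is nonempty.
Then y = 0^k for some k with 1 ≤ k ≤ p.
Pump with i = 2: xy^2z = 0^{p(p+1)/2+k}. Since 1 ≤ k ≤ p, p(p+1)/2 < p(p+1)/2+k ≤ p(p+1)/2+p < (p+1)(p+2)/2, so p(p+1)/2+k is strictly between consecutive triangular numbers. So xy^2z ∉ L.
This contradicts the pumping lemma, so L is not regular.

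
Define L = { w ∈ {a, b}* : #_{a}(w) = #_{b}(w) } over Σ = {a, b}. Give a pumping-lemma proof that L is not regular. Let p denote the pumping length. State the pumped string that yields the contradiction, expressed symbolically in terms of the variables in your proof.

Assume L is regular; let p be its pumping constant.
Choose w = a^p b^p ∈ L with |w| = 2p ≥ p.
The pumping lemma gives a decomposition w = xyz where |xy| ≤ p and |y| > 0.
The first p characters of w are a's, so xy (and hence y) consists only of a's. Write y = a^k, 1 ≤ k ≤ p.
Pump with i = 2: xy^2z = a^{p+k} b^p has p+k occurrences of a but only p of b. Since k ≥ 1 the counts differ, so xy^2z ∉ L.
This contradicts the pumping lemma, so L is not regular.

a^{p+k} b^p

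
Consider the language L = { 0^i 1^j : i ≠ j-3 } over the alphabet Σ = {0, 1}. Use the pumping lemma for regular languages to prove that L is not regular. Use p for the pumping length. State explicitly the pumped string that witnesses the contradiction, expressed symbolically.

0^{p+p!} 1^{p+p!+3}

Suppose for contradiction that L is regular, and let p be the pumping length.
Choose w = 0^p 1^{p+p!+3}. Since p ≠ (p+p!+3)-3 = p+p!, w ∈ L; and |w| ≥ p.
Write w = xyz as guaranteed by the lemma, with |xy| ≤ p and y is nonempty.
Since the first p symbols of w are all 0's and |xy| ≤ p, y lies entirely in the leading 0-block: y = 0^k for some k with 1 ≤ k ≤ p.
Since 1 ≤ k ≤ p, k divides p!; set t = 1 + p!/k. Then xy^t z has p + (p!/k)·k = p + p! copies of 0. Now the 0-count is p+p! and (1-count)-3 = (p+p!+3)-3 = p+p!, so i ≠ j-3 fails. So xy^t z = 0^{p+p!} 1^{p+p!+3} ∉ L.
This contradicts the pumping lemma, so L is not regular.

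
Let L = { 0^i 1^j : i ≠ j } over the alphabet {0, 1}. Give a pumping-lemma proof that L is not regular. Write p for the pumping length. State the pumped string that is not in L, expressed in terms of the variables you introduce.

Suppose for contradiction that L is regular, and let p be the pumping length.
Choose w = 0^p 1^{p+p!}. Since p ≠ p+p!, w ∈ L; and |w| ≥ p.
Write w = xyz as guaranteed by the lemma, with |xy| ≤ p and y is nonempty.
Since the first p symbols of w are all 0's and |xy| ≤ p, y lies entirely in the leading 0-block: y = 0^k for some k with 1 ≤ k ≤ p.
Since 1 ≤ k ≤ p, k divides p!; set t = 1 + p!/k. Then xy^t z has p + (p!/k)·k = p + p! copies of 0. Now the 0-count equals the 1-count, so i ≠ j fails. So xy^t z = 0^{p+p!} 1^{p+p!} ∉ L.
This contradicts the pumping lemma, so L is not regular.

0^{p+p!} 1^{p+p!}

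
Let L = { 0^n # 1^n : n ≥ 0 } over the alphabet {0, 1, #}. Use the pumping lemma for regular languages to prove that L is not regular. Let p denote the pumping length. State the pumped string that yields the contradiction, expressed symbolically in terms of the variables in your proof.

Toward a contradiction, assume L is regular with pumping length p.
Take w = 0^p # 1^p ∈ L with |w| = 2p+1 ≥ p.
The pumping lemma gives a decomposition w = xyz where |xy| ≤ p and |y| ≥ 1.
The first p characters of w are 0's, so xy (and hence y) consists only of 0's. Write y = 0^k, 1 ≤ k ≤ p.
Pump with i = 2: xy^2z = 0^{p+k} # 1^p, which would require p+k = p. But k ≥ 1, so xy^2z ∉ L.
Contradiction. Therefore L is not regular.

0^{p+k} # 1^p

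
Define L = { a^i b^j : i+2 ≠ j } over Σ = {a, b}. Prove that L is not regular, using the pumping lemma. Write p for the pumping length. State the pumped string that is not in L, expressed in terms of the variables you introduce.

Assume L is regular; let p be its pumping constant.
Choose w = a^p b^{p+p!+2}. Since p ≠ (p+p!+2)-2 = p+p!, w ∈ L; and |w| ≥ p.
Write w = xyz as guaranteed by the lemma, with |xy| ≤ p and |y| ≥ 1.
Because |xy| ≤ p and w begins with p copies of a, we have y = a^k with 1 ≤ k ≤ p.
Since 1 ≤ k ≤ p, k divides p!; set t = 1 + p!/k. Then xy^t z has p + (p!/k)·k = p + p! copies of a. Now the a-count is p+p! and (b-count)-2 = (p+p!+2)-2 = p+p!, so i+2 ≠ j fails. So xy^t z = a^{p+p!} b^{p+p!+2} ∉ L.
Contradiction. Therefore L is not regular.

a^{p+p!} b^{p+p!+2}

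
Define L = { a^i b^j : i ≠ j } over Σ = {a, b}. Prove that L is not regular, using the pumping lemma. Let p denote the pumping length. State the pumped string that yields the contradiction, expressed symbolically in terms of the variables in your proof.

a^{p+p!} b^{p+p!}

Suppose for contradiction that L is regular, and let p be the pumping length.
Choose w = a^p b^{p+p!}. Since p ≠ p+p!, w ∈ L; and |w| ≥ p.
By the pumping lemma, w = xyz with |xy| ≤ p and |y| ≥ 1.
The first p characters of w are a's, so xy (and hence y) consists only of a's. Write y = a^k, 1 ≤ k ≤ p.
Since 1 ≤ k ≤ p, k divides p!; set t = 1 + p!/k. Then xy^t z has p + (p!/k)·k = p + p! copies of a. Now the a-count equals the b-count, so i ≠ j fails. So xy^t z = a^{p+p!} b^{p+p!} ∉ L.
This contradicts the pumping lemma, so L is not regular.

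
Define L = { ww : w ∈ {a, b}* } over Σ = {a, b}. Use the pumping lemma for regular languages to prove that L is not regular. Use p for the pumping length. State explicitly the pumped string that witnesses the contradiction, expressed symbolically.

a^{p+k} b^p a^p b^p

Suppose for contradiction that L is regular, and let p be the pumping length.
Take w = a^p b^p a^p b^p = uu where u = a^pb^p; then w ∈ L and |w| = 4p ≥ p.
By the pumping lemma, w = xyz with |xy| ≤ p and y is nonempty.
The first p characters of w are a's, so xy (and hence y) consists only of a's. Write y = a^k, 1 ≤ k ≤ p.
Pump with i = 2: xy^2z = a^{p+k} b^p a^p b^p, of length 4p+k. Suppose this equals vv. The string starts with a and ends with b, so v does too; thus the boundary between the two copies of v is a b→a transition. There is exactly one such transition, at position 2p+k, so |v| = 2p+k and |vv| = 4p+2k ≠ 4p+k since k ≥ 1. So xy^2z ∉ L.
This contradicts the pumping lemma, so L is not regular.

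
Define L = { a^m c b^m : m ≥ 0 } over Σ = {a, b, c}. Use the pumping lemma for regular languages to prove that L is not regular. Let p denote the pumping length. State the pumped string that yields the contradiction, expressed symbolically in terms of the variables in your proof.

a^{p+k} c b^p

Assume L is regular; let p be its pumping constant.
Take w = a^p c b^p ∈ L with |w| = 2p+1 ≥ p.
The pumping lemma gives a decomposition w = xyz where |xy| ≤ p and |y| ≥ 1.
The first p characters of w are a's, so xy (and hence y) consists only of a's. Write y = a^k, 1 ≤ k ≤ p.
Pump with i = 2: xy^2z = a^{p+k} c b^p, which would require p+k = p. But k ≥ 1, so xy^2z ∉ L.
This is a contradiction; hence L is not regular.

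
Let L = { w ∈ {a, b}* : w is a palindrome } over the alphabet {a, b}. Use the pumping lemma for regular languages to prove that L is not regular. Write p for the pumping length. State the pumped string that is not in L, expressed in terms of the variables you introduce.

a^{p+k} b a^p

Suppose for contradiction that L is regular, and let p be the pumping length.
Take w = a^p b a^p, a palindrome of length 2p+1 ≥ p.
The pumping lemma gives a decomposition w = xyz where |xy| ≤ p and |y| ≥ 1.
The first p characters of w are a's, so xy (and hence y) consists only of a's. Write y = a^k, 1 ≤ k ≤ p.
Pump with i = 2: xy^2z = a^{p+k} b a^p. Its reverse is a^p b a^{p+k}, which differs from xy^2z since k ≥ 1. So xy^2z is not a palindrome and xy^2z ∉ L.
This contradicts the pumping lemma, so L is not regular.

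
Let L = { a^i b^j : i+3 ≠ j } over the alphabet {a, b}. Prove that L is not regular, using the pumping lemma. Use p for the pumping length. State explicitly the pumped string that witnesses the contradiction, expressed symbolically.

Toward a contradiction, assume L is regular with pumping length p.
Choose w = a^p b^{p+p!+3}. Since p ≠ (p+p!+3)-3 = p+p!, w ∈ L; and |w| ≥ p.
Write w = xyz as guaranteed by the lemma, with |xy| ≤ p and |y| > 0.
The first p characters of w are a's, so xy (and hence y) consists only of a's. Write y = a^k, 1 ≤ k ≤ p.
Since 1 ≤ k ≤ p, k divides p!; set t = 1 + p!/k. Then xy^t z has p + (p!/k)·k = p + p! copies of a. Now the a-count is p+p! and (b-count)-3 = (p+p!+3)-3 = p+p!, so i+3 ≠ j fails. So xy^t z = a^{p+p!} b^{p+p!+3} ∉ L.
Contradiction. Therefore L is not regular.

a^{p+p!} b^{p+p!+3}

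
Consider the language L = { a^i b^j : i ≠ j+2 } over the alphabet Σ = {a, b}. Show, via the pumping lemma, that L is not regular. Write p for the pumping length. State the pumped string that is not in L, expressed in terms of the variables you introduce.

a^{p+p!} b^{p+p!-2}

Assume L is regular. Let p be the pumping length given by the pumping lemma.
Choose w = a^p b^{p+p!-2}. Since p ≠ (p+p!-2)+2 = p+p!, w ∈ L; and |w| ≥ p.
The pumping lemma gives a decomposition w = xyz where |xy| ≤ p and y is nonempty.
Since the first p symbols of w are all a's and |xy| ≤ p, y lies entirely in the leading a-block: y = a^k for some k with 1 ≤ k ≤ p.
Since 1 ≤ k ≤ p, k divides p!; set t = 1 + p!/k. Then xy^t z has p + (p!/k)·k = p + p! copies of a. Now the a-count is p+p! and (b-count)+2 = (p+p!-2)+2 = p+p!, so i ≠ j+2 fails. So xy^t z = a^{p+p!} b^{p+p!-2} ∉ L.
This is a contradiction; hence L is not regular.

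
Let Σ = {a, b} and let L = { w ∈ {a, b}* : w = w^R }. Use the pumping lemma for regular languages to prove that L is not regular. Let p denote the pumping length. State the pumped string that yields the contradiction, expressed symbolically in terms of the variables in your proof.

a^{p+k} b a^p

Assume L is regular; let p be its pumping constant.
Take w = a^p b a^p, a palindrome of length 2p+1 ≥ p.
Write w = xyz as guaranteed by the lemma, with |xy| ≤ p and y is nonempty.
The first p characters of w are a's, so xy (and hence y) consists only of a's. Write y = a^k, 1 ≤ k ≤ p.
Pump with i = 2: xy^2z = a^{p+k} b a^p. Its reverse is a^p b a^{p+k}, which differs from xy^2z since k ≥ 1. So xy^2z is not a palindrome and xy^2z ∉ L.
Contradiction. Therefore L is not regular.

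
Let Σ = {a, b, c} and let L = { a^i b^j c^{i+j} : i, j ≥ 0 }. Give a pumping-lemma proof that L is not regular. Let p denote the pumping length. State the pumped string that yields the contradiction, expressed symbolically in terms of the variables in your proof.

Assume L is regular; let p be its pumping constant.
Take w = a^p b^p c^{2p} ∈ L (with i=j=p, i+j=2p), |w| = 4p ≥ p.
By the pumping lemma, w = xyz with |xy| ≤ p and y is nonempty.
The first p characters of w are a's, so xy (and hence y) consists only of a's. Write y = a^k, 1 ≤ k ≤ p.
Consider xy^2z = a^{p+k} b^p c^{2p}. Now the a- and b-counts sum to 2p+k, but the c-count is 2p ≠ 2p+k. So xy^2z ∉ L.
This is a contradiction; hence L is not regular.

a^{p+k} b^p c^{2p}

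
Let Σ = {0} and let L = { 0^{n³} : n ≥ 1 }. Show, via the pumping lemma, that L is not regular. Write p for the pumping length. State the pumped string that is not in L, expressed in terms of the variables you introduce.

Assume L is regular. Let p be the pumping length given by the pumping lemma.
Take w = 0^{p³} ∈ L with |w| = p³ ≥ p.
By the pumping lemma, w = xyz with |xy| ≤ p and |y| ≥ 1.
Then y = 0^k for some k with 1 ≤ k ≤ p.
Pump with i = 2: xy^2z = 0^{p³+k}. Since 1 ≤ k ≤ p, p³ < p³+k ≤ p³+p < p³+3p²+3p+1 = (p+1)³, so p³+k is not a perfect cube. So xy^2z ∉ L.
This is a contradiction; hence L is not regular.

0^{p³+k}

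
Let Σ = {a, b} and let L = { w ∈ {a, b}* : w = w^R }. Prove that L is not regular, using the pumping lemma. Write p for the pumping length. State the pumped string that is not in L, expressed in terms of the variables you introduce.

Toward a contradiction, assume L is regular with pumping length p.
Take w = a^p b a^p, a palindrome of length 2p+1 ≥ p.
Write w = xyz as guaranteed by the lemma, with |xy| ≤ p and y is nonempty.
Since the first p symbols of w are all a's and |xy| ≤ p, y lies entirely in the leading a-block: y = a^k for some k with 1 ≤ k ≤ p.
Pump with i = 2: xy^2z = a^{p+k} b a^p. Its reverse is a^p b a^{p+k}, which differs from xy^2z since k ≥ 1. So xy^2z is not a palindrome and xy^2z ∉ L.
This contradicts the pumping lemma, so L is not regular.

a^{p+k} b a^p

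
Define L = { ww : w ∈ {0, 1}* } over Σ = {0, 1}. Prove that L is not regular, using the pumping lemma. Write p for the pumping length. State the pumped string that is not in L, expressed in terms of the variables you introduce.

0^{p+k} 1^p 0^p 1^p

Suppose for contradiction that L is regular, and let p be the pumping length.
Take w = 0^p 1^p 0^p 1^p = uu where u = 0^p1^p; then w ∈ L and |w| = 4p ≥ p.
The pumping lemma gives a decomposition w = xyz where |xy| ≤ p and |y| > 0.
Because |xy| ≤ p and w begins with p copies of 0, we have y = 0^k with 1 ≤ k ≤ p.
Pump with i = 2: xy^2z = 0^{p+k} 1^p 0^p 1^p, of length 4p+k. Suppose this equals vv. The string starts with 0 and ends with 1, so v does too; thus the boundary between the two copies of v is a 1→0 transition. There is exactly one such transition, at position 2p+k, so |v| = 2p+k and |vv| = 4p+2k ≠ 4p+k since k ≥ 1. So xy^2z ∉ L.
Contradiction. Therefore L is not regular.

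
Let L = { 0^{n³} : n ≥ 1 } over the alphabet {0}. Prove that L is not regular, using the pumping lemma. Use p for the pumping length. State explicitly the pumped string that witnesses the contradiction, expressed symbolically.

0^{p³+k}

Toward a contradiction, assume L is regular with pumping length p.
Take w = 0^{p³} ∈ L with |w| = p³ ≥ p.
Write w = xyz as guaranteed by the lemma, with |xy| ≤ p and |y| ≥ 1.
Then y = 0^k for some k with 1 ≤ k ≤ p.
Pump with i = 2: xy^2z = 0^{p³+k}. Since 1 ≤ k ≤ p, p³ < p³+k ≤ p³+p < p³+3p²+3p+1 = (p+1)³, so p³+k is not a perfect cube. So xy^2z ∉ L.
This is a contradiction; hence L is not regular.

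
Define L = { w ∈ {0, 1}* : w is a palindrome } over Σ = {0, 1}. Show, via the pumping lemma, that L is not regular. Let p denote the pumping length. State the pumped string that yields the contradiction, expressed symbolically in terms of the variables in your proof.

Assume L is regular; let p be its pumping constant.
Take w = 0^p 1 0^p, a palindrome of length 2p+1 ≥ p.
By the pumping lemma, w = xyz with |xy| ≤ p and y is nonempty.
Since the first p symbols of w are all 0's and |xy| ≤ p, y lies entirely in the leading 0-block: y = 0^k for some k with 1 ≤ k ≤ p.
Pump with i = 2: xy^2z = 0^{p+k} 1 0^p. Its reverse is 0^p 1 0^{p+k}, which differs from xy^2z since k ≥ 1. So xy^2z is not a palindrome and xy^2z ∉ L.
Contradiction. Therefore L is not regular.

0^{p+k} 1 0^p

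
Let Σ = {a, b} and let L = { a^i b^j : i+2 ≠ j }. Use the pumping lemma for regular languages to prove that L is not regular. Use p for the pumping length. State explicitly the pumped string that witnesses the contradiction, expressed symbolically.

a^{p+p!} b^{p+p!+2}

Toward a contradiction, assume L is regular with pumping length p.
Choose w = a^p b^{p+p!+2}. Since p ≠ (p+p!+2)-2 = p+p!, w ∈ L; and |w| ≥ p.
The pumping lemma gives a decomposition w = xyz where |xy| ≤ p and |y| > 0.
Since the first p symbols of w are all a's and |xy| ≤ p, y lies entirely in the leading a-block: y = a^k for some k with 1 ≤ k ≤ p.
Since 1 ≤ k ≤ p, k divides p!; set t = 1 + p!/k. Then xy^t z has p + (p!/k)·k = p + p! copies of a. Now the a-count is p+p! and (b-count)-2 = (p+p!+2)-2 = p+p!, so i+2 ≠ j fails. So xy^t z = a^{p+p!} b^{p+p!+2} ∉ L.
This contradicts the pumping lemma, so L is not regular.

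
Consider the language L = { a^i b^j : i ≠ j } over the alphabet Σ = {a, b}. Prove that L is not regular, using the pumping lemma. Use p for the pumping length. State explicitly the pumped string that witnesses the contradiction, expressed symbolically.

Assume L is regular. Let p be the pumping length given by the pumping lemma.
Choose w = a^p b^{p+p!}. Since p ≠ p+p!, w ∈ L; and |w| ≥ p.
The pumping lemma gives a decomposition w = xyz where |xy| ≤ p and |y| ≥ 1.
The first p characters of w are a's, so xy (and hence y) consists only of a's. Write y = a^k, 1 ≤ k ≤ p.
Since 1 ≤ k ≤ p, k divides p!; set t = 1 + p!/k. Then xy^t z has p + (p!/k)·k = p + p! copies of a. Now the a-count equals the b-count, so i ≠ j fails. So xy^t z = a^{p+p!} b^{p+p!} ∉ L.
This is a contradiction; hence L is not regular.

a^{p+p!} b^{p+p!}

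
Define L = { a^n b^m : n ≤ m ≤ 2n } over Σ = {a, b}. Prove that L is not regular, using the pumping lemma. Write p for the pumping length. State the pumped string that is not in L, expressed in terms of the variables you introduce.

a^{p+k} b^p

Assume L is regular. Let p be the pumping length given by the pumping lemma.
Take w = a^p b^p ∈ L (since p ≤ p ≤ 2p), with |w| = 2p ≥ p.
The pumping lemma gives a decomposition w = xyz where |xy| ≤ p and y is nonempty.
The first p characters of w are a's, so xy (and hence y) consists only of a's. Write y = a^k, 1 ≤ k ≤ p.
Pump with i = 2: xy^2z = a^{p+k} b^p. Now n = p+k > p = m, so the condition n ≤ m fails. Thus xy^2z ∉ L.
This is a contradiction; hence L is not regular.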